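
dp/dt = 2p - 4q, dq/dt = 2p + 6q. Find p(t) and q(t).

p(t) = -C_1e^(4t)sin(2t) + C_1e^(4t)cos(2t) + C_2e^(4t)sin(2t) + C_2e^(4t)cos(2t), q(t) = C_1e^(4t)sin(2t) - C_2e^(4t)cos(2t)

Coefficient matrix A = [[2, -4], [2, 6]].
Characteristic polynomial det(A - λI) = λ^2 - 8λ + 20 = 0.
Eigenvalues λ = 4 ± 2i (complex conjugate pair).
For λ=4+2i: an eigenvector is (1,0) - i(-1,1) = (1 + i, 0 - i).
A real fundamental pair from Re and Im of e^((4+2i)t)v: X_1 = e^(4t)(cos(2t)·(1,0) + sin(2t)·(-1,1)), X_2 = e^(4t)(sin(2t)·(1,0) - cos(2t)·(-1,1)).
General solution: C_1X_1 + C_2X_2.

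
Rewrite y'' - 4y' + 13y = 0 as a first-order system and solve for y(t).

y(t) = C_1e^(2t)cos(3t) + C_2e^(2t)sin(3t)

Let x_1 = y, x_2 = y'. Then x_1' = x_2 and x_2' = -13x_1 + 4x_2.
A = [[0,1],[-13,4]]; det(A-λI) = λ^2 - 4λ + 13.
Eigenvalues λ = 2 ± 3i.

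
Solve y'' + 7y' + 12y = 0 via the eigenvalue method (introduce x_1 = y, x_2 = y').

y(t) = K_1e^(-4t) + K_2e^(-3t)

Let x_1 = y, x_2 = y'. Then x_1' = x_2 and x_2' = -12x_1 - 7x_2.
A = [[0,1],[-12,-7]]; det(A-λI) = λ^2 + 7λ + 12.
Eigenvalues λ = -4, -3 with eigenvectors (1,-4), (1,-3).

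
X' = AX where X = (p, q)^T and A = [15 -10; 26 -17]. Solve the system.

Coefficient matrix A = [[15, -10], [26, -17]].
Characteristic polynomial det(A - λI) = λ^2 + 2λ + 5 = 0.
Eigenvalues λ = -1 ± 2i (complex conjugate pair).
For λ=-1+2i: an eigenvector is (-2,-3) - i(-1,-2) = (-2 + i, -3 + 2i).
A real fundamental pair from Re and Im of e^((-1+2i)t)v: X_1 = e^(-t)(cos(2t)·(-2,-3) + sin(2t)·(-1,-2)), X_2 = e^(-t)(sin(2t)·(-2,-3) - cos(2t)·(-1,-2)).
General solution: K_1X_1 + K_2X_2.

p(t) = -K_1e^(-t)sin(2t) - 2K_1e^(-t)cos(2t) - 2K_2e^(-t)sin(2t) + K_2e^(-t)cos(2t), q(t) = -2K_1e^(-t)sin(2t) - 3K_1e^(-t)cos(2t) - 3K_2e^(-t)sin(2t) + 2K_2e^(-t)cos(2t)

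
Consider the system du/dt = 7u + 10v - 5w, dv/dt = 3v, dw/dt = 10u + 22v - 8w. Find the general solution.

u(t) = K_2e^(2t) + K_3e^(-3t), v(t) = K_1e^(3t), w(t) = 2K_1e^(3t) + K_2e^(2t) + 2K_3e^(-3t)

Coefficient matrix A = [[7, 10, -5], [0, 3, 0], [10, 22, -8]].
det(A - λI) = 0 gives eigenvalues λ = 3, 2, -3.
For λ=3: eigenvector (0,1,2).
For λ=2: eigenvector (1,0,1).
For λ=-3: eigenvector (1,0,2).
General solution: K_1e^(3t)(0,1,2) + K_2e^(2t)(1,0,1) + K_3e^(-3t)(1,0,2).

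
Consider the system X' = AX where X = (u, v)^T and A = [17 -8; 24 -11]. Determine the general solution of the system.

Coefficient matrix A = [[17, -8], [24, -11]].
Characteristic polynomial det(A - λI) = λ^2 - 6λ + 5 = 0.
Eigenvalues λ = 1, 5.
For λ=1: (A-λI) row 1 is [16, -8], so an eigenvector is (-1, -2).
For λ=5: (A-λI) row 1 is [12, -8], so an eigenvector is (-2, -3).
General solution: C_1e^(t)(-1,-2) + C_2e^(5t)(-2,-3).

u(t) = -C_1e^(t) - 2C_2e^(5t), v(t) = -2C_1e^(t) - 3C_2e^(5t)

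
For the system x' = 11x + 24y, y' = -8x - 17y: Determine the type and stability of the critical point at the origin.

stable node

A = [[11,24],[-8,-17]]; det(A-λI) = λ^2 + 6λ + 5.
λ = -5, -1: both negative.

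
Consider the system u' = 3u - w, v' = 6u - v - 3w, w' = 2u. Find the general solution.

Coefficient matrix A = [[3, 0, -1], [6, -1, -3], [2, 0, 0]].
det(A - λI) = 0 gives eigenvalues λ = -1, 1, 2.
For λ=-1: eigenvector (0,1,0).
For λ=1: eigenvector (1,0,2).
For λ=2: eigenvector (-1,-1,-1).
General solution: K_1e^(-t)(0,1,0) + K_2e^(t)(1,0,2) + K_3e^(2t)(-1,-1,-1).

u(t) = K_2e^(t) - K_3e^(2t), v(t) = K_1e^(-t) - K_3e^(2t), w(t) = 2K_2e^(t) - K_3e^(2t)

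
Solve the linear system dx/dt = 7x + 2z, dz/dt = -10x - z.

Coefficient matrix A = [[7, 2], [-10, -1]].
Characteristic polynomial det(A - λI) = λ^2 - 6λ + 13 = 0.
Eigenvalues λ = 3 ± 2i (complex conjugate pair).
For λ=3+2i: an eigenvector is (0,1) - i(1,-2) = (0 - i, 1 + 2i).
A real fundamental pair from Re and Im of e^((3+2i)t)v: X_1 = e^(3t)(cos(2t)·(0,1) + sin(2t)·(1,-2)), X_2 = e^(3t)(sin(2t)·(0,1) - cos(2t)·(1,-2)).
General solution: C_1X_1 + C_2X_2.

x(t) = C_1e^(3t)sin(2t) - C_2e^(3t)cos(2t), z(t) = -2C_1e^(3t)sin(2t) + C_1e^(3t)cos(2t) + C_2e^(3t)sin(2t) + 2C_2e^(3t)cos(2t)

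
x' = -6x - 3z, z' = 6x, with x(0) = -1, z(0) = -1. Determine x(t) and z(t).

x(t) = 2e^(-3t)sin(3t) - e^(-3t)cos(3t), z(t) = -3e^(-3t)sin(3t) - e^(-3t)cos(3t)

Coefficient matrix A = [[-6, -3], [6, 0]].
Characteristic polynomial det(A - λI) = λ^2 + 6λ + 18 = 0.
Eigenvalues λ = -3 ± 3i (complex conjugate pair).
For λ=-3+3i: an eigenvector is (1,-1) - i(0,1) = (1, -1 - i).
A real fundamental pair from Re and Im of e^((-3+3i)t)v: X_1 = e^(-3t)(cos(3t)·(1,-1) + sin(3t)·(0,1)), X_2 = e^(-3t)(sin(3t)·(1,-1) - cos(3t)·(0,1)).
General solution: C_1X_1 + C_2X_2.
Applying x(0)=-1, z(0)=-1 gives C_1=-1, C_2=2.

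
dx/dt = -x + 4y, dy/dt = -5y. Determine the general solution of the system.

x(t) = -C_1e^(-t) + C_2e^(-5t), y(t) = -C_2e^(-5t)

Coefficient matrix A = [[-1, 4], [0, -5]].
Characteristic polynomial det(A - λI) = λ^2 + 6λ + 5 = 0.
Eigenvalues λ = -1, -5.
For λ=-1: (A-λI) row 1 is [0, 4], so an eigenvector is (-1, 0).
For λ=-5: (A-λI) row 1 is [4, 4], so an eigenvector is (1, -1).
General solution: C_1e^(-t)(-1,0) + C_2e^(-5t)(1,-1).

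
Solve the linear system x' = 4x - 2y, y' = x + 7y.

Coefficient matrix A = [[4, -2], [1, 7]].
Characteristic polynomial det(A - λI) = λ^2 - 11λ + 30 = 0.
Eigenvalues λ = 5, 6.
For λ=5: (A-λI) row 1 is [-1, -2], so an eigenvector is (2, -1).
For λ=6: (A-λI) row 1 is [-2, -2], so an eigenvector is (1, -1).
General solution: C_1e^(5t)(2,-1) + C_2e^(6t)(1,-1).

x(t) = 2C_1e^(5t) + C_2e^(6t), y(t) = -C_1e^(5t) - C_2e^(6t)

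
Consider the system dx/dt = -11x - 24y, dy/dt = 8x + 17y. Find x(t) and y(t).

x(t) = -3K_1e^(5t) - 2K_2e^(t), y(t) = 2K_1e^(5t) + K_2e^(t)

Coefficient matrix A = [[-11, -24], [8, 17]].
Characteristic polynomial det(A - λI) = λ^2 - 6λ + 5 = 0.
Eigenvalues λ = 5, 1.
For λ=5: (A-λI) row 1 is [-16, -24], so an eigenvector is (-3, 2).
For λ=1: (A-λI) row 1 is [-12, -24], so an eigenvector is (-2, 1).
General solution: K_1e^(5t)(-3,2) + K_2e^(t)(-2,1).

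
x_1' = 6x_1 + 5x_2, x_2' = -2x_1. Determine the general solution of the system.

Coefficient matrix A = [[6, 5], [-2, 0]].
Characteristic polynomial det(A - λI) = λ^2 - 6λ + 10 = 0.
Eigenvalues λ = 3 ± i (complex conjugate pair).
For λ=3+i: an eigenvector is (-2,1) - i(-1,1) = (-2 + i, 1 - i).
A real fundamental pair from Re and Im of e^((3+i)t)v: X_1 = e^(3t)(cos(t)·(-2,1) + sin(t)·(-1,1)), X_2 = e^(3t)(sin(t)·(-2,1) - cos(t)·(-1,1)).
General solution: C_1X_1 + C_2X_2.

x_1(t) = -C_1e^(3t)sin(t) - 2C_1e^(3t)cos(t) - 2C_2e^(3t)sin(t) + C_2e^(3t)cos(t), x_2(t) = C_1e^(3t)sin(t) + C_1e^(3t)cos(t) + C_2e^(3t)sin(t) - C_2e^(3t)cos(t)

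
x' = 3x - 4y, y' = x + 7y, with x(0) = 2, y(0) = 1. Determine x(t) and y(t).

Coefficient matrix A = [[3, -4], [1, 7]].
Characteristic polynomial det(A - λI) = λ^2 - 10λ + 25 = 0.
Single eigenvalue λ = 5 with algebraic multiplicity 2.
Eigenvector v = (2,-1); generalized eigenvector w with (A-λI)w=v is (3,-2).
General solution: e^(5t)[c_1·v + c_2·(t·v + w)].
Applying x(0)=2, y(0)=1 gives c_1=7, c_2=-4.

x(t) = -8te^(5t) + 2e^(5t), y(t) = 4te^(5t) + e^(5t)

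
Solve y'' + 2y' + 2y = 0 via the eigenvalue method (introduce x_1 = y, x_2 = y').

Let x_1 = y, x_2 = y'. Then x_1' = x_2 and x_2' = -2x_1 - 2x_2.
A = [[0,1],[-2,-2]]; det(A-λI) = λ^2 + 2λ + 2.
Eigenvalues λ = -1 ± i.

y(t) = c_1e^(-t)cos(t) + c_2e^(-t)sin(t)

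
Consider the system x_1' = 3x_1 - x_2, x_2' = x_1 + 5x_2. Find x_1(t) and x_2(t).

Coefficient matrix A = [[3, -1], [1, 5]].
Characteristic polynomial det(A - λI) = λ^2 - 8λ + 16 = 0.
Single eigenvalue λ = 4 with algebraic multiplicity 2.
Eigenvector v = (1,-1); generalized eigenvector w with (A-λI)w=v is (-3,2).
General solution: e^(4t)[c_1·v + c_2·(t·v + w)].

x_1(t) = c_1e^(4t) + c_2te^(4t) - 3c_2e^(4t), x_2(t) = -c_1e^(4t) - c_2te^(4t) + 2c_2e^(4t)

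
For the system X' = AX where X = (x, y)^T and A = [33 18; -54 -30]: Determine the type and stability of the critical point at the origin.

A = [[33,18],[-54,-30]]; det(A-λI) = λ^2 - 3λ - 18.
λ = -3, 6: opposite signs.

saddle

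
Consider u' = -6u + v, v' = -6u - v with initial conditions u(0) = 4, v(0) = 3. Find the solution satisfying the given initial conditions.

u(t) = -5e^(-3t) + 9e^(-4t), v(t) = -15e^(-3t) + 18e^(-4t)

Coefficient matrix A = [[-6, 1], [-6, -1]].
Characteristic polynomial det(A - λI) = λ^2 + 7λ + 12 = 0.
Eigenvalues λ = -4, -3.
For λ=-4: (A-λI) row 1 is [-2, 1], so an eigenvector is (-1, -2).
For λ=-3: (A-λI) row 1 is [-3, 1], so an eigenvector is (-1, -3).
General solution: c_1e^(-4t)(-1,-2) + c_2e^(-3t)(-1,-3).
Applying u(0)=4, v(0)=3 gives c_1=-9, c_2=5.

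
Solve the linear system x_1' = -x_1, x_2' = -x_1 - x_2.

x_1(t) = -K_2e^(-t), x_2(t) = K_1e^(-t) + K_2te^(-t) - K_2e^(-t)

Coefficient matrix A = [[-1, 0], [-1, -1]].
Characteristic polynomial det(A - λI) = λ^2 + 2λ + 1 = 0.
Single eigenvalue λ = -1 with algebraic multiplicity 2.
Eigenvector v = (0,1); generalized eigenvector w with (A-λI)w=v is (-1,-1).
General solution: e^(-t)[K_1·v + K_2·(t·v + w)].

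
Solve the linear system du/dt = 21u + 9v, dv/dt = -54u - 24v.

Coefficient matrix A = [[21, 9], [-54, -24]].
Characteristic polynomial det(A - λI) = λ^2 + 3λ - 18 = 0.
Eigenvalues λ = -6, 3.
For λ=-6: (A-λI) row 1 is [27, 9], so an eigenvector is (-1, 3).
For λ=3: (A-λI) row 1 is [18, 9], so an eigenvector is (-1, 2).
General solution: c_1e^(-6t)(-1,3) + c_2e^(3t)(-1,2).

u(t) = -c_1e^(-6t) - c_2e^(3t), v(t) = 3c_1e^(-6t) + 2c_2e^(3t)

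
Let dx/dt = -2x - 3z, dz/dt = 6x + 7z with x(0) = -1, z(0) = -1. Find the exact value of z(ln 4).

-1012

A = [[-2,-3],[6,7]]; eigenvalues λ = 1, 4.
Eigenvectors: (-1,1) for λ=1, (-1,2) for λ=4.
From the initial condition, c_1 = 3, c_2 = -2.
z(ln 4) = (3)(4^1)(1) + (-2)(4^4)(2) = -1012.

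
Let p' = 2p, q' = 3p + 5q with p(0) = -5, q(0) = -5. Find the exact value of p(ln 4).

-80

A = [[2,0],[3,5]]; eigenvalues λ = 5, 2.
Eigenvectors: (0,1) for λ=5, (-1,1) for λ=2.
From the initial condition, c_1 = -10, c_2 = 5.
p(ln 4) = (-10)(4^5)(0) + (5)(4^2)(-1) = -80.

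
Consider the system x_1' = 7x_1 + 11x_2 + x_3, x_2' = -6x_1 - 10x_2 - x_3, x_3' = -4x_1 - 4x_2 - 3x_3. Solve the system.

Coefficient matrix A = [[7, 11, 1], [-6, -10, -1], [-4, -4, -3]].
det(A - λI) = 0 gives eigenvalues λ = -3, -4, 1.
For λ=-3: eigenvector (1,-1,1).
For λ=-4: eigenvector (-1,1,0).
For λ=1: eigenvector (-2,1,1).
General solution: K_1e^(-3t)(1,-1,1) + K_2e^(-4t)(-1,1,0) + K_3e^(t)(-2,1,1).

x_1(t) = K_1e^(-3t) - K_2e^(-4t) - 2K_3e^(t), x_2(t) = -K_1e^(-3t) + K_2e^(-4t) + K_3e^(t), x_3(t) = K_1e^(-3t) + K_3e^(t)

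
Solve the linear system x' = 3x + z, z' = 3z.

x(t) = C_1e^(3t) + C_2te^(3t) + 3C_2e^(3t), z(t) = C_2e^(3t)

Coefficient matrix A = [[3, 1], [0, 3]].
Characteristic polynomial det(A - λI) = λ^2 - 6λ + 9 = 0.
Single eigenvalue λ = 3 with algebraic multiplicity 2.
Eigenvector v = (1,0); generalized eigenvector w with (A-λI)w=v is (3,1).
General solution: e^(3t)[C_1·v + C_2·(t·v + w)].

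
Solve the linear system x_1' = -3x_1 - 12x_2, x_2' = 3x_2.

x_1(t) = 2C_1e^(3t) - C_2e^(-3t), x_2(t) = -C_1e^(3t)

Coefficient matrix A = [[-3, -12], [0, 3]].
Characteristic polynomial det(A - λI) = λ^2 - 9 = 0.
Eigenvalues λ = 3, -3.
For λ=3: (A-λI) row 1 is [-6, -12], so an eigenvector is (2, -1).
For λ=-3: (A-λI) row 1 is [0, -12], so an eigenvector is (-1, 0).
General solution: C_1e^(3t)(2,-1) + C_2e^(-3t)(-1,0).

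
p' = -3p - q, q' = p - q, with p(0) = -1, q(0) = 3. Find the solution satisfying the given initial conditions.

p(t) = -2te^(-2t) - e^(-2t), q(t) = 2te^(-2t) + 3e^(-2t)

Coefficient matrix A = [[-3, -1], [1, -1]].
Characteristic polynomial det(A - λI) = λ^2 + 4λ + 4 = 0.
Single eigenvalue λ = -2 with algebraic multiplicity 2.
Eigenvector v = (-1,1); generalized eigenvector w with (A-λI)w=v is (3,-2).
General solution: e^(-2t)[c_1·v + c_2·(t·v + w)].
Applying p(0)=-1, q(0)=3 gives c_1=7, c_2=2.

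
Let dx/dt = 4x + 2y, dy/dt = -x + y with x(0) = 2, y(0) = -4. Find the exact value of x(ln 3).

-54

A = [[4,2],[-1,1]]; eigenvalues λ = 3, 2.
Eigenvectors: (2,-1) for λ=3, (1,-1) for λ=2.
From the initial condition, c_1 = -2, c_2 = 6.
x(ln 3) = (-2)(3^3)(2) + (6)(3^2)(1) = -54.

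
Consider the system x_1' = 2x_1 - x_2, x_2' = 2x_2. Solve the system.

x_1(t) = c_1e^(2t) + c_2te^(2t) + 2c_2e^(2t), x_2(t) = -c_2e^(2t)

Coefficient matrix A = [[2, -1], [0, 2]].
Characteristic polynomial det(A - λI) = λ^2 - 4λ + 4 = 0.
Single eigenvalue λ = 2 with algebraic multiplicity 2.
Eigenvector v = (1,0); generalized eigenvector w with (A-λI)w=v is (2,-1).
General solution: e^(2t)[c_1·v + c_2·(t·v + w)].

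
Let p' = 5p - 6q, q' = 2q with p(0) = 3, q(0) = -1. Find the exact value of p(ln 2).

A = [[5,-6],[0,2]]; eigenvalues λ = 5, 2.
Eigenvectors: (1,0) for λ=5, (2,1) for λ=2.
From the initial condition, c_1 = 5, c_2 = -1.
p(ln 2) = (5)(2^5)(1) + (-1)(2^2)(2) = 152.

152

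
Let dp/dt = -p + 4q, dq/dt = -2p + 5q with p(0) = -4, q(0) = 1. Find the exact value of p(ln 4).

344

A = [[-1,4],[-2,5]]; eigenvalues λ = 3, 1.
Eigenvectors: (-1,-1) for λ=3, (2,1) for λ=1.
From the initial condition, c_1 = -6, c_2 = -5.
p(ln 4) = (-6)(4^3)(-1) + (-5)(4^1)(2) = 344.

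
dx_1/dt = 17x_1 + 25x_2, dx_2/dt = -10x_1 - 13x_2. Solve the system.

Coefficient matrix A = [[17, 25], [-10, -13]].
Characteristic polynomial det(A - λI) = λ^2 - 4λ + 29 = 0.
Eigenvalues λ = 2 ± 5i (complex conjugate pair).
For λ=2+5i: an eigenvector is (-2,1) - i(-1,1) = (-2 + i, 1 - i).
A real fundamental pair from Re and Im of e^((2+5i)t)v: X_1 = e^(2t)(cos(5t)·(-2,1) + sin(5t)·(-1,1)), X_2 = e^(2t)(sin(5t)·(-2,1) - cos(5t)·(-1,1)).
General solution: c_1X_1 + c_2X_2.

x_1(t) = -c_1e^(2t)sin(5t) - 2c_1e^(2t)cos(5t) - 2c_2e^(2t)sin(5t) + c_2e^(2t)cos(5t), x_2(t) = c_1e^(2t)sin(5t) + c_1e^(2t)cos(5t) + c_2e^(2t)sin(5t) - c_2e^(2t)cos(5t)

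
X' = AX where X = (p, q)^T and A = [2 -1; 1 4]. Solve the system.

Coefficient matrix A = [[2, -1], [1, 4]].
Characteristic polynomial det(A - λI) = λ^2 - 6λ + 9 = 0.
Single eigenvalue λ = 3 with algebraic multiplicity 2.
Eigenvector v = (1,-1); generalized eigenvector w with (A-λI)w=v is (-2,1).
General solution: e^(3t)[K_1·v + K_2·(t·v + w)].

p(t) = K_1e^(3t) + K_2te^(3t) - 2K_2e^(3t), q(t) = -K_1e^(3t) - K_2te^(3t) + K_2e^(3t)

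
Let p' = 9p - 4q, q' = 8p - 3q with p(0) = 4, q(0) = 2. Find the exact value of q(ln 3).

A = [[9,-4],[8,-3]]; eigenvalues λ = 1, 5.
Eigenvectors: (1,2) for λ=1, (-1,-1) for λ=5.
From the initial condition, c_1 = -2, c_2 = -6.
q(ln 3) = (-2)(3^1)(2) + (-6)(3^5)(-1) = 1446.

1446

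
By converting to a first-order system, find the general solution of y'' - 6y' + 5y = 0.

y(t) = C_1e^(5t) + C_2e^(t)

Let x_1 = y, x_2 = y'. Then x_1' = x_2 and x_2' = -5x_1 + 6x_2.
A = [[0,1],[-5,6]]; det(A-λI) = λ^2 - 6λ + 5.
Eigenvalues λ = 5, 1 with eigenvectors (1,5), (1,1).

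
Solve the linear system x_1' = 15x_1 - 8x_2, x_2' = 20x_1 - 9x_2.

x_1(t) = c_1e^(3t)sin(4t) - c_1e^(3t)cos(4t) - c_2e^(3t)sin(4t) - c_2e^(3t)cos(4t), x_2(t) = c_1e^(3t)sin(4t) - 2c_1e^(3t)cos(4t) - 2c_2e^(3t)sin(4t) - c_2e^(3t)cos(4t)

Coefficient matrix A = [[15, -8], [20, -9]].
Characteristic polynomial det(A - λI) = λ^2 - 6λ + 25 = 0.
Eigenvalues λ = 3 ± 4i (complex conjugate pair).
For λ=3+4i: an eigenvector is (-1,-2) - i(1,1) = (-1 - i, -2 - i).
A real fundamental pair from Re and Im of e^((3+4i)t)v: X_1 = e^(3t)(cos(4t)·(-1,-2) + sin(4t)·(1,1)), X_2 = e^(3t)(sin(4t)·(-1,-2) - cos(4t)·(1,1)).
General solution: c_1X_1 + c_2X_2.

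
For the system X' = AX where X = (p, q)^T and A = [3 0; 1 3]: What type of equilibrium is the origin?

A = [[3,0],[1,3]]; det(A-λI) = λ^2 - 6λ + 9.
repeated λ = 3 with a single eigenvector.

unstable improper node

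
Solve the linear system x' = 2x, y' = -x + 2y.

Coefficient matrix A = [[2, 0], [-1, 2]].
Characteristic polynomial det(A - λI) = λ^2 - 4λ + 4 = 0.
Single eigenvalue λ = 2 with algebraic multiplicity 2.
Eigenvector v = (0,-1); generalized eigenvector w with (A-λI)w=v is (1,2).
General solution: e^(2t)[C_1·v + C_2·(t·v + w)].

x(t) = C_2e^(2t), y(t) = -C_1e^(2t) - C_2te^(2t) + 2C_2e^(2t)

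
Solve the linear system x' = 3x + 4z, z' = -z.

Coefficient matrix A = [[3, 4], [0, -1]].
Characteristic polynomial det(A - λI) = λ^2 - 2λ - 3 = 0.
Eigenvalues λ = 3, -1.
For λ=3: (A-λI) row 1 is [0, 4], so an eigenvector is (-1, 0).
For λ=-1: (A-λI) row 1 is [4, 4], so an eigenvector is (1, -1).
General solution: K_1e^(3t)(-1,0) + K_2e^(-t)(1,-1).

x(t) = -K_1e^(3t) + K_2e^(-t), z(t) = -K_2e^(-t)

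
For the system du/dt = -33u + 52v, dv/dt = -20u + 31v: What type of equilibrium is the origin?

stable spiral

A = [[-33,52],[-20,31]]; det(A-λI) = λ^2 + 2λ + 17.
λ = -1 ± 4i: negative real part.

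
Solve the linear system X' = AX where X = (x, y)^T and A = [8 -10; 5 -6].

Coefficient matrix A = [[8, -10], [5, -6]].
Characteristic polynomial det(A - λI) = λ^2 - 2λ + 2 = 0.
Eigenvalues λ = 1 ± i (complex conjugate pair).
For λ=1+i: an eigenvector is (3,2) - i(1,1) = (3 - i, 2 - i).
A real fundamental pair from Re and Im of e^((1+i)t)v: X_1 = e^(t)(cos(t)·(3,2) + sin(t)·(1,1)), X_2 = e^(t)(sin(t)·(3,2) - cos(t)·(1,1)).
General solution: c_1X_1 + c_2X_2.

x(t) = c_1e^(t)sin(t) + 3c_1e^(t)cos(t) + 3c_2e^(t)sin(t) - c_2e^(t)cos(t), y(t) = c_1e^(t)sin(t) + 2c_1e^(t)cos(t) + 2c_2e^(t)sin(t) - c_2e^(t)cos(t)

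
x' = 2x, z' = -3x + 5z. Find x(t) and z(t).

x(t) = -C_1e^(2t), z(t) = -C_1e^(2t) + C_2e^(5t)

Coefficient matrix A = [[2, 0], [-3, 5]].
Characteristic polynomial det(A - λI) = λ^2 - 7λ + 10 = 0.
Eigenvalues λ = 2, 5.
For λ=2: (A-λI) row 2 is [-3, 3], so an eigenvector is (-1, -1).
For λ=5: (A-λI) row 1 is [-3, 0], so an eigenvector is (0, 1).
General solution: C_1e^(2t)(-1,-1) + C_2e^(5t)(0,1).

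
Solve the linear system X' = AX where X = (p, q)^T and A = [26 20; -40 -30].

Coefficient matrix A = [[26, 20], [-40, -30]].
Characteristic polynomial det(A - λI) = λ^2 + 4λ + 20 = 0.
Eigenvalues λ = -2 ± 4i (complex conjugate pair).
For λ=-2+4i: an eigenvector is (-1,1) - i(-2,3) = (-1 + 2i, 1 - 3i).
A real fundamental pair from Re and Im of e^((-2+4i)t)v: X_1 = e^(-2t)(cos(4t)·(-1,1) + sin(4t)·(-2,3)), X_2 = e^(-2t)(sin(4t)·(-1,1) - cos(4t)·(-2,3)).
General solution: K_1X_1 + K_2X_2.

p(t) = -2K_1e^(-2t)sin(4t) - K_1e^(-2t)cos(4t) - K_2e^(-2t)sin(4t) + 2K_2e^(-2t)cos(4t), q(t) = 3K_1e^(-2t)sin(4t) + K_1e^(-2t)cos(4t) + K_2e^(-2t)sin(4t) - 3K_2e^(-2t)cos(4t)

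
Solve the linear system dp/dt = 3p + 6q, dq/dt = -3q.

Coefficient matrix A = [[3, 6], [0, -3]].
Characteristic polynomial det(A - λI) = λ^2 - 9 = 0.
Eigenvalues λ = -3, 3.
For λ=-3: (A-λI) row 1 is [6, 6], so an eigenvector is (1, -1).
For λ=3: (A-λI) row 1 is [0, 6], so an eigenvector is (-1, 0).
General solution: K_1e^(-3t)(1,-1) + K_2e^(3t)(-1,0).

p(t) = K_1e^(-3t) - K_2e^(3t), q(t) = -K_1e^(-3t)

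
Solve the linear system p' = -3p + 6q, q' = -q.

p(t) = -c_1e^(-3t) - 3c_2e^(-t), q(t) = -c_2e^(-t)

Coefficient matrix A = [[-3, 6], [0, -1]].
Characteristic polynomial det(A - λI) = λ^2 + 4λ + 3 = 0.
Eigenvalues λ = -3, -1.
For λ=-3: (A-λI) row 1 is [0, 6], so an eigenvector is (-1, 0).
For λ=-1: (A-λI) row 1 is [-2, 6], so an eigenvector is (-3, -1).
General solution: c_1e^(-3t)(-1,0) + c_2e^(-t)(-3,-1).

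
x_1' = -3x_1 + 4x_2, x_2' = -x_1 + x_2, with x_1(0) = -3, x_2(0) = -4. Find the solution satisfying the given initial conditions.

Coefficient matrix A = [[-3, 4], [-1, 1]].
Characteristic polynomial det(A - λI) = λ^2 + 2λ + 1 = 0.
Single eigenvalue λ = -1 with algebraic multiplicity 2.
Eigenvector v = (2,1); generalized eigenvector w with (A-λI)w=v is (3,2).
General solution: e^(-t)[K_1·v + K_2·(t·v + w)].
Applying x_1(0)=-3, x_2(0)=-4 gives K_1=6, K_2=-5.

x_1(t) = -10te^(-t) - 3e^(-t), x_2(t) = -5te^(-t) - 4e^(-t)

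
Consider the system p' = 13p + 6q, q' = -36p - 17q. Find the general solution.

p(t) = c_1e^(t) + c_2e^(-5t), q(t) = -2c_1e^(t) - 3c_2e^(-5t)

Coefficient matrix A = [[13, 6], [-36, -17]].
Characteristic polynomial det(A - λI) = λ^2 + 4λ - 5 = 0.
Eigenvalues λ = 1, -5.
For λ=1: (A-λI) row 1 is [12, 6], so an eigenvector is (1, -2).
For λ=-5: (A-λI) row 1 is [18, 6], so an eigenvector is (1, -3).
General solution: c_1e^(t)(1,-2) + c_2e^(-5t)(1,-3).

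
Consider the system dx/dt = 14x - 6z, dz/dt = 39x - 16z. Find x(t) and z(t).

x(t) = c_1e^(-t)sin(3t) + c_1e^(-t)cos(3t) + c_2e^(-t)sin(3t) - c_2e^(-t)cos(3t), z(t) = 3c_1e^(-t)sin(3t) + 2c_1e^(-t)cos(3t) + 2c_2e^(-t)sin(3t) - 3c_2e^(-t)cos(3t)

Coefficient matrix A = [[14, -6], [39, -16]].
Characteristic polynomial det(A - λI) = λ^2 + 2λ + 10 = 0.
Eigenvalues λ = -1 ± 3i (complex conjugate pair).
For λ=-1+3i: an eigenvector is (1,2) - i(1,3) = (1 - i, 2 - 3i).
A real fundamental pair from Re and Im of e^((-1+3i)t)v: X_1 = e^(-t)(cos(3t)·(1,2) + sin(3t)·(1,3)), X_2 = e^(-t)(sin(3t)·(1,2) - cos(3t)·(1,3)).
General solution: c_1X_1 + c_2X_2.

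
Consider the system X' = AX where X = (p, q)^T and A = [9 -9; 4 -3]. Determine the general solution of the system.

Coefficient matrix A = [[9, -9], [4, -3]].
Characteristic polynomial det(A - λI) = λ^2 - 6λ + 9 = 0.
Single eigenvalue λ = 3 with algebraic multiplicity 2.
Eigenvector v = (3,2); generalized eigenvector w with (A-λI)w=v is (2,1).
General solution: e^(3t)[c_1·v + c_2·(t·v + w)].

p(t) = 3c_1e^(3t) + 3c_2te^(3t) + 2c_2e^(3t), q(t) = 2c_1e^(3t) + 2c_2te^(3t) + c_2e^(3t)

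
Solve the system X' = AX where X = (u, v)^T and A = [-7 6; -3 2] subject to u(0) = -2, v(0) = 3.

Coefficient matrix A = [[-7, 6], [-3, 2]].
Characteristic polynomial det(A - λI) = λ^2 + 5λ + 4 = 0.
Eigenvalues λ = -1, -4.
For λ=-1: (A-λI) row 1 is [-6, 6], so an eigenvector is (1, 1).
For λ=-4: (A-λI) row 1 is [-3, 6], so an eigenvector is (2, 1).
General solution: K_1e^(-t)(1,1) + K_2e^(-4t)(2,1).
Applying u(0)=-2, v(0)=3 gives K_1=8, K_2=-5.

u(t) = 8e^(-t) - 10e^(-4t), v(t) = 8e^(-t) - 5e^(-4t)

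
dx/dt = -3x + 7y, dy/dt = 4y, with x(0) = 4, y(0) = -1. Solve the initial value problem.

Coefficient matrix A = [[-3, 7], [0, 4]].
Characteristic polynomial det(A - λI) = λ^2 - λ - 12 = 0.
Eigenvalues λ = -3, 4.
For λ=-3: (A-λI) row 1 is [0, 7], so an eigenvector is (1, 0).
For λ=4: (A-λI) row 1 is [-7, 7], so an eigenvector is (-1, -1).
General solution: K_1e^(-3t)(1,0) + K_2e^(4t)(-1,-1).
Applying x(0)=4, y(0)=-1 gives K_1=5, K_2=1.

x(t) = -e^(4t) + 5e^(-3t), y(t) = -e^(4t)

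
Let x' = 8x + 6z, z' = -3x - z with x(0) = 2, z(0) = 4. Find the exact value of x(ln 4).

12128

A = [[8,6],[-3,-1]]; eigenvalues λ = 2, 5.
Eigenvectors: (1,-1) for λ=2, (2,-1) for λ=5.
From the initial condition, c_1 = -10, c_2 = 6.
x(ln 4) = (-10)(4^2)(1) + (6)(4^5)(2) = 12128.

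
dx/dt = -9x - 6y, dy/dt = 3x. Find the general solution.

x(t) = C_1e^(-3t) + 2C_2e^(-6t), y(t) = -C_1e^(-3t) - C_2e^(-6t)

Coefficient matrix A = [[-9, -6], [3, 0]].
Characteristic polynomial det(A - λI) = λ^2 + 9λ + 18 = 0.
Eigenvalues λ = -3, -6.
For λ=-3: (A-λI) row 1 is [-6, -6], so an eigenvector is (1, -1).
For λ=-6: (A-λI) row 1 is [-3, -6], so an eigenvector is (2, -1).
General solution: C_1e^(-3t)(1,-1) + C_2e^(-6t)(2,-1).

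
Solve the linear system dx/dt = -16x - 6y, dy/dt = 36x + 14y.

Coefficient matrix A = [[-16, -6], [36, 14]].
Characteristic polynomial det(A - λI) = λ^2 + 2λ - 8 = 0.
Eigenvalues λ = 2, -4.
For λ=2: (A-λI) row 1 is [-18, -6], so an eigenvector is (-1, 3).
For λ=-4: (A-λI) row 1 is [-12, -6], so an eigenvector is (-1, 2).
General solution: c_1e^(2t)(-1,3) + c_2e^(-4t)(-1,2).

x(t) = -c_1e^(2t) - c_2e^(-4t), y(t) = 3c_1e^(2t) + 2c_2e^(-4t)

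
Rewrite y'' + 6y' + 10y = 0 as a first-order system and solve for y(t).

Let x_1 = y, x_2 = y'. Then x_1' = x_2 and x_2' = -10x_1 - 6x_2.
A = [[0,1],[-10,-6]]; det(A-λI) = λ^2 + 6λ + 10.
Eigenvalues λ = -3 ± i.

y(t) = c_1e^(-3t)cos(t) + c_2e^(-3t)sin(t)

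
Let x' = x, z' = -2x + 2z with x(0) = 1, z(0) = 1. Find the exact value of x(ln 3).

A = [[1,0],[-2,2]]; eigenvalues λ = 2, 1.
Eigenvectors: (0,-1) for λ=2, (-1,-2) for λ=1.
From the initial condition, c_1 = 1, c_2 = -1.
x(ln 3) = (1)(3^2)(0) + (-1)(3^1)(-1) = 3.

3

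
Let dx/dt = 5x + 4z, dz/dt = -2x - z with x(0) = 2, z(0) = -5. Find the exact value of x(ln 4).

-352

A = [[5,4],[-2,-1]]; eigenvalues λ = 3, 1.
Eigenvectors: (-2,1) for λ=3, (1,-1) for λ=1.
From the initial condition, c_1 = 3, c_2 = 8.
x(ln 4) = (3)(4^3)(-2) + (8)(4^1)(1) = -352.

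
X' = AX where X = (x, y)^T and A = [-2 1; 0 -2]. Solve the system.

Coefficient matrix A = [[-2, 1], [0, -2]].
Characteristic polynomial det(A - λI) = λ^2 + 4λ + 4 = 0.
Single eigenvalue λ = -2 with algebraic multiplicity 2.
Eigenvector v = (1,0); generalized eigenvector w with (A-λI)w=v is (2,1).
General solution: e^(-2t)[K_1·v + K_2·(t·v + w)].

x(t) = K_1e^(-2t) + K_2te^(-2t) + 2K_2e^(-2t), y(t) = K_2e^(-2t)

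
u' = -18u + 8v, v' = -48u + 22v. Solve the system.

Coefficient matrix A = [[-18, 8], [-48, 22]].
Characteristic polynomial det(A - λI) = λ^2 - 4λ - 12 = 0.
Eigenvalues λ = -2, 6.
For λ=-2: (A-λI) row 1 is [-16, 8], so an eigenvector is (-1, -2).
For λ=6: (A-λI) row 1 is [-24, 8], so an eigenvector is (-1, -3).
General solution: c_1e^(-2t)(-1,-2) + c_2e^(6t)(-1,-3).

u(t) = -c_1e^(-2t) - c_2e^(6t), v(t) = -2c_1e^(-2t) - 3c_2e^(6t)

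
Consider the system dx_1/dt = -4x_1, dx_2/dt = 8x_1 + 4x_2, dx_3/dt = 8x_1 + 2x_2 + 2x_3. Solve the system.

Coefficient matrix A = [[-4, 0, 0], [8, 4, 0], [8, 2, 2]].
det(A - λI) = 0 gives eigenvalues λ = -4, 4, 2.
For λ=-4: eigenvector (1,-1,-1).
For λ=4: eigenvector (0,1,1).
For λ=2: eigenvector (0,0,1).
General solution: c_1e^(-4t)(1,-1,-1) + c_2e^(4t)(0,1,1) + c_3e^(2t)(0,0,1).

x_1(t) = c_1e^(-4t), x_2(t) = -c_1e^(-4t) + c_2e^(4t), x_3(t) = -c_1e^(-4t) + c_2e^(4t) + c_3e^(2t)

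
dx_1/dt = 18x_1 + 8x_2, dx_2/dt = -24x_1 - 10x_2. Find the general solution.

Coefficient matrix A = [[18, 8], [-24, -10]].
Characteristic polynomial det(A - λI) = λ^2 - 8λ + 12 = 0.
Eigenvalues λ = 2, 6.
For λ=2: (A-λI) row 1 is [16, 8], so an eigenvector is (1, -2).
For λ=6: (A-λI) row 1 is [12, 8], so an eigenvector is (2, -3).
General solution: C_1e^(2t)(1,-2) + C_2e^(6t)(2,-3).

x_1(t) = C_1e^(2t) + 2C_2e^(6t), x_2(t) = -2C_1e^(2t) - 3C_2e^(6t)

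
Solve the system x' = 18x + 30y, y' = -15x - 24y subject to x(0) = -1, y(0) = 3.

x(t) = 23e^(-3t)sin(3t) - e^(-3t)cos(3t), y(t) = -16e^(-3t)sin(3t) + 3e^(-3t)cos(3t)

Coefficient matrix A = [[18, 30], [-15, -24]].
Characteristic polynomial det(A - λI) = λ^2 + 6λ + 18 = 0.
Eigenvalues λ = -3 ± 3i (complex conjugate pair).
For λ=-3+3i: an eigenvector is (-1,1) - i(3,-2) = (-1 - 3i, 1 + 2i).
A real fundamental pair from Re and Im of e^((-3+3i)t)v: X_1 = e^(-3t)(cos(3t)·(-1,1) + sin(3t)·(3,-2)), X_2 = e^(-3t)(sin(3t)·(-1,1) - cos(3t)·(3,-2)).
General solution: K_1X_1 + K_2X_2.
Applying x(0)=-1, y(0)=3 gives K_1=7, K_2=-2.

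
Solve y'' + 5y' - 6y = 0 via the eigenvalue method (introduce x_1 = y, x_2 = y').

y(t) = C_1e^(t) + C_2e^(-6t)

Let x_1 = y, x_2 = y'. Then x_1' = x_2 and x_2' = 6x_1 - 5x_2.
A = [[0,1],[6,-5]]; det(A-λI) = λ^2 + 5λ - 6.
Eigenvalues λ = 1, -6 with eigenvectors (1,1), (1,-6).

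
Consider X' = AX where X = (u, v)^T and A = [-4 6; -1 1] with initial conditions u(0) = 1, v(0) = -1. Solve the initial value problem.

Coefficient matrix A = [[-4, 6], [-1, 1]].
Characteristic polynomial det(A - λI) = λ^2 + 3λ + 2 = 0.
Eigenvalues λ = -2, -1.
For λ=-2: (A-λI) row 1 is [-2, 6], so an eigenvector is (3, 1).
For λ=-1: (A-λI) row 1 is [-3, 6], so an eigenvector is (2, 1).
General solution: K_1e^(-2t)(3,1) + K_2e^(-t)(2,1).
Applying u(0)=1, v(0)=-1 gives K_1=3, K_2=-4.

u(t) = -8e^(-t) + 9e^(-2t), v(t) = -4e^(-t) + 3e^(-2t)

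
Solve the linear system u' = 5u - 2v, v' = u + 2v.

u(t) = K_1e^(3t) + 2K_2e^(4t), v(t) = K_1e^(3t) + K_2e^(4t)

Coefficient matrix A = [[5, -2], [1, 2]].
Characteristic polynomial det(A - λI) = λ^2 - 7λ + 12 = 0.
Eigenvalues λ = 3, 4.
For λ=3: (A-λI) row 1 is [2, -2], so an eigenvector is (1, 1).
For λ=4: (A-λI) row 1 is [1, -2], so an eigenvector is (2, 1).
General solution: K_1e^(3t)(1,1) + K_2e^(4t)(2,1).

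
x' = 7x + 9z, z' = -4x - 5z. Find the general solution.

Coefficient matrix A = [[7, 9], [-4, -5]].
Characteristic polynomial det(A - λI) = λ^2 - 2λ + 1 = 0.
Single eigenvalue λ = 1 with algebraic multiplicity 2.
Eigenvector v = (3,-2); generalized eigenvector w with (A-λI)w=v is (-1,1).
General solution: e^(t)[C_1·v + C_2·(t·v + w)].

x(t) = 3C_1e^(t) + 3C_2te^(t) - C_2e^(t), z(t) = -2C_1e^(t) - 2C_2te^(t) + C_2e^(t)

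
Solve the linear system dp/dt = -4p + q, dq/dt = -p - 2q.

Coefficient matrix A = [[-4, 1], [-1, -2]].
Characteristic polynomial det(A - λI) = λ^2 + 6λ + 9 = 0.
Single eigenvalue λ = -3 with algebraic multiplicity 2.
Eigenvector v = (-1,-1); generalized eigenvector w with (A-λI)w=v is (3,2).
General solution: e^(-3t)[C_1·v + C_2·(t·v + w)].

p(t) = -C_1e^(-3t) - C_2te^(-3t) + 3C_2e^(-3t), q(t) = -C_1e^(-3t) - C_2te^(-3t) + 2C_2e^(-3t)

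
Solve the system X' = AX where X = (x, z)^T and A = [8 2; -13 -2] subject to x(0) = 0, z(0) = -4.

x(t) = -8e^(3t)sin(t), z(t) = 20e^(3t)sin(t) - 4e^(3t)cos(t)

Coefficient matrix A = [[8, 2], [-13, -2]].
Characteristic polynomial det(A - λI) = λ^2 - 6λ + 10 = 0.
Eigenvalues λ = 3 ± i (complex conjugate pair).
For λ=3+i: an eigenvector is (1,-3) - i(-1,2) = (1 + i, -3 - 2i).
A real fundamental pair from Re and Im of e^((3+i)t)v: X_1 = e^(3t)(cos(t)·(1,-3) + sin(t)·(-1,2)), X_2 = e^(3t)(sin(t)·(1,-3) - cos(t)·(-1,2)).
General solution: c_1X_1 + c_2X_2.
Applying x(0)=0, z(0)=-4 gives c_1=4, c_2=-4.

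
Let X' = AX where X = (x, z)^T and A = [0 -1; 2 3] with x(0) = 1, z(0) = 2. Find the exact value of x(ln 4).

-32

A = [[0,-1],[2,3]]; eigenvalues λ = 2, 1.
Eigenvectors: (-1,2) for λ=2, (1,-1) for λ=1.
From the initial condition, c_1 = 3, c_2 = 4.
x(ln 4) = (3)(4^2)(-1) + (4)(4^1)(1) = -32.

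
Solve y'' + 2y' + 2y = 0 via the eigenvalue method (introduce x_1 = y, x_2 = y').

y(t) = K_1e^(-t)cos(t) + K_2e^(-t)sin(t)

Let x_1 = y, x_2 = y'. Then x_1' = x_2 and x_2' = -2x_1 - 2x_2.
A = [[0,1],[-2,-2]]; det(A-λI) = λ^2 + 2λ + 2.
Eigenvalues λ = -1 ± i.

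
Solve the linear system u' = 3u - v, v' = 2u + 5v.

Coefficient matrix A = [[3, -1], [2, 5]].
Characteristic polynomial det(A - λI) = λ^2 - 8λ + 17 = 0.
Eigenvalues λ = 4 ± i (complex conjugate pair).
For λ=4+i: an eigenvector is (-1,1) - i(0,-1) = (-1, 1 + i).
A real fundamental pair from Re and Im of e^((4+i)t)v: X_1 = e^(4t)(cos(t)·(-1,1) + sin(t)·(0,-1)), X_2 = e^(4t)(sin(t)·(-1,1) - cos(t)·(0,-1)).
General solution: C_1X_1 + C_2X_2.

u(t) = -C_1e^(4t)cos(t) - C_2e^(4t)sin(t), v(t) = -C_1e^(4t)sin(t) + C_1e^(4t)cos(t) + C_2e^(4t)sin(t) + C_2e^(4t)cos(t)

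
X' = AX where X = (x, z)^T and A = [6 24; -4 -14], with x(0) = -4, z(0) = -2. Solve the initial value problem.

Coefficient matrix A = [[6, 24], [-4, -14]].
Characteristic polynomial det(A - λI) = λ^2 + 8λ + 12 = 0.
Eigenvalues λ = -6, -2.
For λ=-6: (A-λI) row 1 is [12, 24], so an eigenvector is (-2, 1).
For λ=-2: (A-λI) row 1 is [8, 24], so an eigenvector is (-3, 1).
General solution: c_1e^(-6t)(-2,1) + c_2e^(-2t)(-3,1).
Applying x(0)=-4, z(0)=-2 gives c_1=-10, c_2=8.

x(t) = -24e^(-2t) + 20e^(-6t), z(t) = 8e^(-2t) - 10e^(-6t)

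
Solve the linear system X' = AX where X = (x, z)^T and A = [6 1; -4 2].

Coefficient matrix A = [[6, 1], [-4, 2]].
Characteristic polynomial det(A - λI) = λ^2 - 8λ + 16 = 0.
Single eigenvalue λ = 4 with algebraic multiplicity 2.
Eigenvector v = (1,-2); generalized eigenvector w with (A-λI)w=v is (0,1).
General solution: e^(4t)[K_1·v + K_2·(t·v + w)].

x(t) = K_1e^(4t) + K_2te^(4t), z(t) = -2K_1e^(4t) - 2K_2te^(4t) + K_2e^(4t)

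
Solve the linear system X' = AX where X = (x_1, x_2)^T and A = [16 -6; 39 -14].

x_1(t) = -K_1e^(t)sin(3t) - K_1e^(t)cos(3t) - K_2e^(t)sin(3t) + K_2e^(t)cos(3t), x_2(t) = -3K_1e^(t)sin(3t) - 2K_1e^(t)cos(3t) - 2K_2e^(t)sin(3t) + 3K_2e^(t)cos(3t)

Coefficient matrix A = [[16, -6], [39, -14]].
Characteristic polynomial det(A - λI) = λ^2 - 2λ + 10 = 0.
Eigenvalues λ = 1 ± 3i (complex conjugate pair).
For λ=1+3i: an eigenvector is (-1,-2) - i(-1,-3) = (-1 + i, -2 + 3i).
A real fundamental pair from Re and Im of e^((1+3i)t)v: X_1 = e^(t)(cos(3t)·(-1,-2) + sin(3t)·(-1,-3)), X_2 = e^(t)(sin(3t)·(-1,-2) - cos(3t)·(-1,-3)).
General solution: K_1X_1 + K_2X_2.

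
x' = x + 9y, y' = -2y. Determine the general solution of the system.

Coefficient matrix A = [[1, 9], [0, -2]].
Characteristic polynomial det(A - λI) = λ^2 + λ - 2 = 0.
Eigenvalues λ = 1, -2.
For λ=1: (A-λI) row 1 is [0, 9], so an eigenvector is (1, 0).
For λ=-2: (A-λI) row 1 is [3, 9], so an eigenvector is (-3, 1).
General solution: K_1e^(t)(1,0) + K_2e^(-2t)(-3,1).

x(t) = K_1e^(t) - 3K_2e^(-2t), y(t) = K_2e^(-2t)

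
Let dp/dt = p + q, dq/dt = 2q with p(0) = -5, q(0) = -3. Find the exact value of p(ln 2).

A = [[1,1],[0,2]]; eigenvalues λ = 1, 2.
Eigenvectors: (-1,0) for λ=1, (1,1) for λ=2.
From the initial condition, c_1 = 2, c_2 = -3.
p(ln 2) = (2)(2^1)(-1) + (-3)(2^2)(1) = -16.

-16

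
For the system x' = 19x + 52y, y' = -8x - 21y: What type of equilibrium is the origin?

stable spiral

A = [[19,52],[-8,-21]]; det(A-λI) = λ^2 + 2λ + 17.
λ = -1 ± 4i: negative real part.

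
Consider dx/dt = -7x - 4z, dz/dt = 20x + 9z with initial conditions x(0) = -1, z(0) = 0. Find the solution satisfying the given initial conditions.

x(t) = 2e^(t)sin(4t) - e^(t)cos(4t), z(t) = -5e^(t)sin(4t)

Coefficient matrix A = [[-7, -4], [20, 9]].
Characteristic polynomial det(A - λI) = λ^2 - 2λ + 17 = 0.
Eigenvalues λ = 1 ± 4i (complex conjugate pair).
For λ=1+4i: an eigenvector is (0,-1) - i(1,-2) = (0 - i, -1 + 2i).
A real fundamental pair from Re and Im of e^((1+4i)t)v: X_1 = e^(t)(cos(4t)·(0,-1) + sin(4t)·(1,-2)), X_2 = e^(t)(sin(4t)·(0,-1) - cos(4t)·(1,-2)).
General solution: c_1X_1 + c_2X_2.
Applying x(0)=-1, z(0)=0 gives c_1=2, c_2=1.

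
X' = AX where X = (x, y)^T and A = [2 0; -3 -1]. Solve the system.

Coefficient matrix A = [[2, 0], [-3, -1]].
Characteristic polynomial det(A - λI) = λ^2 - λ - 2 = 0.
Eigenvalues λ = 2, -1.
For λ=2: (A-λI) row 2 is [-3, -3], so an eigenvector is (1, -1).
For λ=-1: (A-λI) row 1 is [3, 0], so an eigenvector is (0, -1).
General solution: c_1e^(2t)(1,-1) + c_2e^(-t)(0,-1).

x(t) = c_1e^(2t), y(t) = -c_1e^(2t) - c_2e^(-t)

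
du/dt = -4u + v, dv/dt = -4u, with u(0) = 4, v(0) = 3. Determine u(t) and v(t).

u(t) = -5te^(-2t) + 4e^(-2t), v(t) = -10te^(-2t) + 3e^(-2t)

Coefficient matrix A = [[-4, 1], [-4, 0]].
Characteristic polynomial det(A - λI) = λ^2 + 4λ + 4 = 0.
Single eigenvalue λ = -2 with algebraic multiplicity 2.
Eigenvector v = (-1,-2); generalized eigenvector w with (A-λI)w=v is (0,-1).
General solution: e^(-2t)[c_1·v + c_2·(t·v + w)].
Applying u(0)=4, v(0)=3 gives c_1=-4, c_2=5.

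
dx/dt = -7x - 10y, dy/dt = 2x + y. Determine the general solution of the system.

x(t) = -2K_1e^(-3t)sin(2t) + K_1e^(-3t)cos(2t) + K_2e^(-3t)sin(2t) + 2K_2e^(-3t)cos(2t), y(t) = K_1e^(-3t)sin(2t) - K_2e^(-3t)cos(2t)

Coefficient matrix A = [[-7, -10], [2, 1]].
Characteristic polynomial det(A - λI) = λ^2 + 6λ + 13 = 0.
Eigenvalues λ = -3 ± 2i (complex conjugate pair).
For λ=-3+2i: an eigenvector is (1,0) - i(-2,1) = (1 + 2i, 0 - i).
A real fundamental pair from Re and Im of e^((-3+2i)t)v: X_1 = e^(-3t)(cos(2t)·(1,0) + sin(2t)·(-2,1)), X_2 = e^(-3t)(sin(2t)·(1,0) - cos(2t)·(-2,1)).
General solution: K_1X_1 + K_2X_2.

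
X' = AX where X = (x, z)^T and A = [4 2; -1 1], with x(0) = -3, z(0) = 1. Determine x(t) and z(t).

Coefficient matrix A = [[4, 2], [-1, 1]].
Characteristic polynomial det(A - λI) = λ^2 - 5λ + 6 = 0.
Eigenvalues λ = 3, 2.
For λ=3: (A-λI) row 1 is [1, 2], so an eigenvector is (2, -1).
For λ=2: (A-λI) row 1 is [2, 2], so an eigenvector is (-1, 1).
General solution: C_1e^(3t)(2,-1) + C_2e^(2t)(-1,1).
Applying x(0)=-3, z(0)=1 gives C_1=-2, C_2=-1.

x(t) = -4e^(3t) + e^(2t), z(t) = 2e^(3t) - e^(2t)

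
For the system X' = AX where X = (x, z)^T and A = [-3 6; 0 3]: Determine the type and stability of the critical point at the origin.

saddle

A = [[-3,6],[0,3]]; det(A-λI) = λ^2 - 9.
λ = 3, -3: opposite signs.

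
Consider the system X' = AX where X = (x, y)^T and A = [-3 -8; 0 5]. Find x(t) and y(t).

x(t) = -C_1e^(5t) - C_2e^(-3t), y(t) = C_1e^(5t)

Coefficient matrix A = [[-3, -8], [0, 5]].
Characteristic polynomial det(A - λI) = λ^2 - 2λ - 15 = 0.
Eigenvalues λ = 5, -3.
For λ=5: (A-λI) row 1 is [-8, -8], so an eigenvector is (-1, 1).
For λ=-3: (A-λI) row 1 is [0, -8], so an eigenvector is (-1, 0).
General solution: C_1e^(5t)(-1,1) + C_2e^(-3t)(-1,0).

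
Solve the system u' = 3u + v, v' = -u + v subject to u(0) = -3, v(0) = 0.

u(t) = -3te^(2t) - 3e^(2t), v(t) = 3te^(2t)

Coefficient matrix A = [[3, 1], [-1, 1]].
Characteristic polynomial det(A - λI) = λ^2 - 4λ + 4 = 0.
Single eigenvalue λ = 2 with algebraic multiplicity 2.
Eigenvector v = (-1,1); generalized eigenvector w with (A-λI)w=v is (2,-3).
General solution: e^(2t)[K_1·v + K_2·(t·v + w)].
Applying u(0)=-3, v(0)=0 gives K_1=9, K_2=3.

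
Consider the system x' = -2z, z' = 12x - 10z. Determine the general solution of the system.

Coefficient matrix A = [[0, -2], [12, -10]].
Characteristic polynomial det(A - λI) = λ^2 + 10λ + 24 = 0.
Eigenvalues λ = -4, -6.
For λ=-4: (A-λI) row 1 is [4, -2], so an eigenvector is (-1, -2).
For λ=-6: (A-λI) row 1 is [6, -2], so an eigenvector is (1, 3).
General solution: K_1e^(-4t)(-1,-2) + K_2e^(-6t)(1,3).

x(t) = -K_1e^(-4t) + K_2e^(-6t), z(t) = -2K_1e^(-4t) + 3K_2e^(-6t)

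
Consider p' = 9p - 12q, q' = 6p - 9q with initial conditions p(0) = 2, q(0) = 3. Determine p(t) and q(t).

Coefficient matrix A = [[9, -12], [6, -9]].
Characteristic polynomial det(A - λI) = λ^2 - 9 = 0.
Eigenvalues λ = 3, -3.
For λ=3: (A-λI) row 1 is [6, -12], so an eigenvector is (2, 1).
For λ=-3: (A-λI) row 1 is [12, -12], so an eigenvector is (1, 1).
General solution: K_1e^(3t)(2,1) + K_2e^(-3t)(1,1).
Applying p(0)=2, q(0)=3 gives K_1=-1, K_2=4.

p(t) = -2e^(3t) + 4e^(-3t), q(t) = -e^(3t) + 4e^(-3t)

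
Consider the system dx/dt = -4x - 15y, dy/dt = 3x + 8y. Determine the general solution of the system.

x(t) = -2K_1e^(2t)sin(3t) + K_1e^(2t)cos(3t) + K_2e^(2t)sin(3t) + 2K_2e^(2t)cos(3t), y(t) = K_1e^(2t)sin(3t) - K_2e^(2t)cos(3t)

Coefficient matrix A = [[-4, -15], [3, 8]].
Characteristic polynomial det(A - λI) = λ^2 - 4λ + 13 = 0.
Eigenvalues λ = 2 ± 3i (complex conjugate pair).
For λ=2+3i: an eigenvector is (1,0) - i(-2,1) = (1 + 2i, 0 - i).
A real fundamental pair from Re and Im of e^((2+3i)t)v: X_1 = e^(2t)(cos(3t)·(1,0) + sin(3t)·(-2,1)), X_2 = e^(2t)(sin(3t)·(1,0) - cos(3t)·(-2,1)).
General solution: K_1X_1 + K_2X_2.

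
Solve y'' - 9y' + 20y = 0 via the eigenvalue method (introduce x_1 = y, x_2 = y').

Let x_1 = y, x_2 = y'. Then x_1' = x_2 and x_2' = -20x_1 + 9x_2.
A = [[0,1],[-20,9]]; det(A-λI) = λ^2 - 9λ + 20.
Eigenvalues λ = 5, 4 with eigenvectors (1,5), (1,4).

y(t) = c_1e^(5t) + c_2e^(4t)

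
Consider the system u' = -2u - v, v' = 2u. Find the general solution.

Coefficient matrix A = [[-2, -1], [2, 0]].
Characteristic polynomial det(A - λI) = λ^2 + 2λ + 2 = 0.
Eigenvalues λ = -1 ± i (complex conjugate pair).
For λ=-1+i: an eigenvector is (0,-1) - i(1,-1) = (0 - i, -1 + i).
A real fundamental pair from Re and Im of e^((-1+i)t)v: X_1 = e^(-t)(cos(t)·(0,-1) + sin(t)·(1,-1)), X_2 = e^(-t)(sin(t)·(0,-1) - cos(t)·(1,-1)).
General solution: K_1X_1 + K_2X_2.

u(t) = K_1e^(-t)sin(t) - K_2e^(-t)cos(t), v(t) = -K_1e^(-t)sin(t) - K_1e^(-t)cos(t) - K_2e^(-t)sin(t) + K_2e^(-t)cos(t)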